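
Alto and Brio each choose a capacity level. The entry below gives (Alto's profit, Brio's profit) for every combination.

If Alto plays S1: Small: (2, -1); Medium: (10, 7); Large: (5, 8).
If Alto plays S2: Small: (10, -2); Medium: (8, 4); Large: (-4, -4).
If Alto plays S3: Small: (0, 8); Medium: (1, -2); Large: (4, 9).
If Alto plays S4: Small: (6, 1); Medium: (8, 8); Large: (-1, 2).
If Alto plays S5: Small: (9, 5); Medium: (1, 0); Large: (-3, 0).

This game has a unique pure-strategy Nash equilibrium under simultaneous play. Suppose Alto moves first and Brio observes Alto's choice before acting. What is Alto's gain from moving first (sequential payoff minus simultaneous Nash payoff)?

Work backward from Brio's decision.
- S1: BR = Large, leader payoff 5.
- S2: BR = Medium, leader payoff 8.
- S3: BR = Large, leader payoff 4.
- S4: BR = Medium, leader payoff 8.
- S5: BR = Small, leader payoff 9.
Among 5, 8, 4, 8, 9, the best is 9 at S5. Subgame-perfect outcome: (S5, Small) with payoffs (9, 5).
Now find the simultaneous Nash equilibrium.
Alto's best replies: Small→S2; Medium→S1; Large→S1.
Brio's best replies: S1→Large; S2→Medium; S3→Large; S4→Medium; S5→Small.
The unique mutual best reply is (S1, Large), giving (5, 8).
Alto's commitment gain: 9 − 5 = 4.

4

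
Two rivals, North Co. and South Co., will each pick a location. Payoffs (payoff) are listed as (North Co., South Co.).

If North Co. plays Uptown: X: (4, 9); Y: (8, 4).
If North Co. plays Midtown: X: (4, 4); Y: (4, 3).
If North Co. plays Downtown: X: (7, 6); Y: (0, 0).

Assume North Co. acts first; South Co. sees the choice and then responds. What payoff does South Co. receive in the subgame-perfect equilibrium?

6

Work backward from South Co.'s decision.
- Uptown → South Co. plays X (best of 9, 4); North Co. gets 4.
- Midtown → South Co. plays X (best of 4, 3); North Co. gets 4.
- Downtown → South Co. plays X (best of 6, 0); North Co. gets 7.
Among 4, 4, 7, the best is 7 at Downtown. Subgame-perfect outcome: (Downtown, X) with payoffs (7, 6).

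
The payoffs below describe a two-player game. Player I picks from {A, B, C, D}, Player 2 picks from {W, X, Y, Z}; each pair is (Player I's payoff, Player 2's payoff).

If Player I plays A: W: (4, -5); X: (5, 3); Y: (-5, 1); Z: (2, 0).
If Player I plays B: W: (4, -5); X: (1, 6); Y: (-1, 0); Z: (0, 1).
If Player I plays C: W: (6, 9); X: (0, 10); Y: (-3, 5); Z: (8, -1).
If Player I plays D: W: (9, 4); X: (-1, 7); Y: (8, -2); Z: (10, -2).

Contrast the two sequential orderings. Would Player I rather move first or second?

If Player I leads: Player 2's best replies are A→X, B→X, C→X, D→X; Player I's induced payoffs 5, 1, 0, -1; outcome (A, X), payoffs (5, 3).
If Player 2 leads: Player I's best replies are W→D, X→A, Y→D, Z→D; Player 2's induced payoffs 4, 3, -2, -2; outcome (D, W), payoffs (9, 4).
Player I gets 5 moving first and 9 moving second, so Player I prefers to move second.

second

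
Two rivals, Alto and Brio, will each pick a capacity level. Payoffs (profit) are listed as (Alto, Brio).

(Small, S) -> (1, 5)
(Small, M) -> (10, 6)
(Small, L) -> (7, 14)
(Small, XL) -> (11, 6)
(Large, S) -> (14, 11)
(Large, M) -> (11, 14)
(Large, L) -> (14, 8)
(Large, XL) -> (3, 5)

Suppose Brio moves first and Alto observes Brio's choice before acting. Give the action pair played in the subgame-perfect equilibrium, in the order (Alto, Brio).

Backward induction with Brio moving first.
- S → Alto plays Large (best of 1, 14); Brio gets 11.
- M → Alto plays Large (best of 10, 11); Brio gets 14.
- L → Alto plays Large (best of 7, 14); Brio gets 8.
- XL → Alto plays Small (best of 11, 3); Brio gets 6.
Among 11, 14, 8, 6, the best is 14 at M. Subgame-perfect outcome: (Large, M) with payoffs (11, 14).

(Large, M)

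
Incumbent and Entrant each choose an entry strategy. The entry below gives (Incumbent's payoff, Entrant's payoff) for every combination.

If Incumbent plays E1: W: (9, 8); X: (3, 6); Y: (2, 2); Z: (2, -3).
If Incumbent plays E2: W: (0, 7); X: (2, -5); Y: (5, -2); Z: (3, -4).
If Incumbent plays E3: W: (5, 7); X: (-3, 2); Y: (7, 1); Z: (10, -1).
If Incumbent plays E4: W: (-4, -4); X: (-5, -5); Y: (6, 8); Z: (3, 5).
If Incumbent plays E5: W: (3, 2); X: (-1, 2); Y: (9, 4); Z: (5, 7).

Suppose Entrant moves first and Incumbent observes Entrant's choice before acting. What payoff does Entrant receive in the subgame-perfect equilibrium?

8

Solve by backward induction (Entrant leads).
- W → Incumbent plays E1 (best of 9, 0, 5, -4, 3); Entrant gets 8.
- X → Incumbent plays E1 (best of 3, 2, -3, -5, -1); Entrant gets 6.
- Y → Incumbent plays E5 (best of 2, 5, 7, 6, 9); Entrant gets 4.
- Z → Incumbent plays E3 (best of 2, 3, 10, 3, 5); Entrant gets -1.
Entrant's induced payoffs are 8, 6, 4, -1, so Entrant commits to W. Subgame-perfect outcome: (E1, W) with payoffs (9, 8).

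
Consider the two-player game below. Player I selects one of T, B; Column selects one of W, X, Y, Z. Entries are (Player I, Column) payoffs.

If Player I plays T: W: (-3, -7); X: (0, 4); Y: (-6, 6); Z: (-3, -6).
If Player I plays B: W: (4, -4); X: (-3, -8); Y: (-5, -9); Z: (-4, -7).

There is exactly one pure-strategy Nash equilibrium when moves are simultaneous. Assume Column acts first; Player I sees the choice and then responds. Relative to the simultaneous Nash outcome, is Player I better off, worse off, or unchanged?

worse off

Backward induction with Column moving first.
- W → Player I plays B (best of -3, 4); Column gets -4.
- X → Player I plays T (best of 0, -3); Column gets 4.
- Y → Player I plays B (best of -6, -5); Column gets -9.
- Z → Player I plays T (best of -3, -4); Column gets -6.
Maximizing over -4, 4, -9, -6, Column chooses X. Subgame-perfect outcome: (T, X) with payoffs (0, 4).
For the simultaneous game, intersect best replies.
Player I's best replies: W→B; X→T; Y→B; Z→T.
Column's best replies: T→Y; B→W.
The unique mutual best reply is (B, W), giving (4, -4).
Player I earns 0 sequentially versus 4 at the Nash outcome: worse off.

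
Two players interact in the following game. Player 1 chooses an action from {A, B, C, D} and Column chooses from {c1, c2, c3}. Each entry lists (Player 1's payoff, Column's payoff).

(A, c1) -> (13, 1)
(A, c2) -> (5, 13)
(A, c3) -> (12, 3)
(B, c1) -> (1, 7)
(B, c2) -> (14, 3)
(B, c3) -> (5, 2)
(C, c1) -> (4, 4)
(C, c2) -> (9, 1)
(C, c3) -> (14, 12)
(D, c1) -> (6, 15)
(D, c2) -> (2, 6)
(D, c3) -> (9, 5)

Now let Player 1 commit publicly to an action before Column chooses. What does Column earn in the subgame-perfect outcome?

12

Column best-responds to each possible Player 1 move:
- A: Column compares 1, 13, 3 and picks c2; Player 1 would get 5.
- B: Column compares 7, 3, 2 and picks c1; Player 1 would get 1.
- C: Column compares 4, 1, 12 and picks c3; Player 1 would get 14.
- D: Column compares 15, 6, 5 and picks c1; Player 1 would get 6.
Among 5, 1, 14, 6, the best is 14 at C. Subgame-perfect outcome: (C, c3) with payoffs (14, 12).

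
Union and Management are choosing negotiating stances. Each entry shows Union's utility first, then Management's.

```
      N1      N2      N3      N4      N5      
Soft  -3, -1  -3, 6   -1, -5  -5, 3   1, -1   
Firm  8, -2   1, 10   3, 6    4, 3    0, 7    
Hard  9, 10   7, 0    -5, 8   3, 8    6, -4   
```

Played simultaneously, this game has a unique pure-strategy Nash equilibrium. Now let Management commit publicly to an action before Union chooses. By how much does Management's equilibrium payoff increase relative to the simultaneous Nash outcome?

Union best-responds to each possible Management move:
- N1 → Union plays Hard (best of -3, 8, 9); Management gets 10.
- N2 → Union plays Hard (best of -3, 1, 7); Management gets 0.
- N3 → Union plays Firm (best of -1, 3, -5); Management gets 6.
- N4 → Union plays Firm (best of -5, 4, 3); Management gets 3.
- N5 → Union plays Hard (best of 1, 0, 6); Management gets -4.
Management's induced payoffs are 10, 0, 6, 3, -4, so Management commits to N1. Subgame-perfect outcome: (Hard, N1) with payoffs (9, 10).
For the simultaneous game, intersect best replies.
Union's best replies: N1→Hard; N2→Hard; N3→Firm; N4→Firm; N5→Hard.
Management's best replies: Soft→N2; Firm→N2; Hard→N1.
Only (Hard, N1) has each player best-responding; Nash payoffs (9, 10).
Management's commitment gain: 10 − 10 = 0.

0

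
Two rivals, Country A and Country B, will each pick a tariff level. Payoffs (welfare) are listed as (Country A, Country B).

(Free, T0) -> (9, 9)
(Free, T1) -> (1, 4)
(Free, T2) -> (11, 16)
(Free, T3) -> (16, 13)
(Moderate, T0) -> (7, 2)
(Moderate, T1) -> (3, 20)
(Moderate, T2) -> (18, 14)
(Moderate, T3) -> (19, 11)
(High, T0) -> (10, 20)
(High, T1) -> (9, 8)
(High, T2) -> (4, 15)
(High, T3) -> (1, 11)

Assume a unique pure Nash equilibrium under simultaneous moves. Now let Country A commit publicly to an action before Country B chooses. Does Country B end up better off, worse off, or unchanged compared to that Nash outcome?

Solve by backward induction (Country A leads).
- Free: BR = T2, leader payoff 11.
- Moderate: BR = T1, leader payoff 3.
- High: BR = T0, leader payoff 10.
Country A's induced payoffs are 11, 3, 10, so Country A commits to Free. Subgame-perfect outcome: (Free, T2) with payoffs (11, 16).
Now find the simultaneous Nash equilibrium.
Country A's best replies: T0→High; T1→High; T2→Moderate; T3→Moderate.
Country B's best replies: Free→T2; Moderate→T1; High→T0.
The unique mutual best reply is (High, T0), giving (10, 20).
Country B earns 16 sequentially versus 20 at the Nash outcome: worse off.

worse off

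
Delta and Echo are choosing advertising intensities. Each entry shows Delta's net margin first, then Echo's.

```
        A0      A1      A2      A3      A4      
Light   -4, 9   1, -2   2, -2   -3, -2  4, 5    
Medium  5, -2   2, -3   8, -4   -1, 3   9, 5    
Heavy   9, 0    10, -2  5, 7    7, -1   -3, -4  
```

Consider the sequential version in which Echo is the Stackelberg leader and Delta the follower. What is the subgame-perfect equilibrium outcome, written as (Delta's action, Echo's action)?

(Medium, A4)

Backward induction with Echo moving first.
- A0 → Delta plays Heavy (best of -4, 5, 9); Echo gets 0.
- A1 → Delta plays Heavy (best of 1, 2, 10); Echo gets -2.
- A2 → Delta plays Medium (best of 2, 8, 5); Echo gets -4.
- A3 → Delta plays Heavy (best of -3, -1, 7); Echo gets -1.
- A4 → Delta plays Medium (best of 4, 9, -3); Echo gets 5.
Echo's induced payoffs are 0, -2, -4, -1, 5, so Echo commits to A4. Subgame-perfect outcome: (Medium, A4) with payoffs (9, 5).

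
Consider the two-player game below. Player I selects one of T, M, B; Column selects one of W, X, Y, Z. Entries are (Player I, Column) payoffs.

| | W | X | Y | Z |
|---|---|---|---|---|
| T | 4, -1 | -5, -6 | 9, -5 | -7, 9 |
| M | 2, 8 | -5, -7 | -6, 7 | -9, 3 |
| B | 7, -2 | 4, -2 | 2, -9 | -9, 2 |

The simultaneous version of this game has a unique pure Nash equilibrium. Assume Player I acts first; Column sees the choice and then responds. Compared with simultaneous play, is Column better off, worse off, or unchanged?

Column best-responds to each possible Player I move:
- T: BR = Z, leader payoff -7.
- M: BR = W, leader payoff 2.
- B: BR = Z, leader payoff -9.
Player I's induced payoffs are -7, 2, -9, so Player I commits to M. Subgame-perfect outcome: (M, W) with payoffs (2, 8).
For the simultaneous game, intersect best replies.
Player I's best replies: W→B; X→B; Y→T; Z→T.
Column's best replies: T→Z; M→W; B→Z.
Only (T, Z) has each player best-responding; Nash payoffs (-7, 9).
Column earns 8 sequentially versus 9 at the Nash outcome: worse off.

worse off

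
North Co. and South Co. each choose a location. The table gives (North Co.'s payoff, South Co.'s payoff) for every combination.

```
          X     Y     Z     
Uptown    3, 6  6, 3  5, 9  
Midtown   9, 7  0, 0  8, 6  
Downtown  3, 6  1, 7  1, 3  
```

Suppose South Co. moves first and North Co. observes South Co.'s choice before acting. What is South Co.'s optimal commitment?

Backward induction with South Co. moving first.
- X → North Co. plays Midtown (best of 3, 9, 3); South Co. gets 7.
- Y → North Co. plays Uptown (best of 6, 0, 1); South Co. gets 3.
- Z → North Co. plays Midtown (best of 5, 8, 1); South Co. gets 6.
Among 7, 3, 6, the best is 7 at X. Subgame-perfect outcome: (Midtown, X) with payoffs (9, 7).

X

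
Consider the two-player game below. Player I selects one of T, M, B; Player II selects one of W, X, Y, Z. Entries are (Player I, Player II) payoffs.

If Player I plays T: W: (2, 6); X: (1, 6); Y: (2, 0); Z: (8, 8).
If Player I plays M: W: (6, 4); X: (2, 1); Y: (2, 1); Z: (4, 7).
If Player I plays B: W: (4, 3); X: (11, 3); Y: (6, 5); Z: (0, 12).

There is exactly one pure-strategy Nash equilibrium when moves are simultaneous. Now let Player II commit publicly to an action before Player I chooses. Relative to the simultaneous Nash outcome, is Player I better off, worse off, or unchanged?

Player I best-responds to each possible Player II move:
- W: Player I compares 2, 6, 4 and picks M; Player II would get 4.
- X: Player I compares 1, 2, 11 and picks B; Player II would get 3.
- Y: Player I compares 2, 2, 6 and picks B; Player II would get 5.
- Z: Player I compares 8, 4, 0 and picks T; Player II would get 8.
Among 4, 3, 5, 8, the best is 8 at Z. Subgame-perfect outcome: (T, Z) with payoffs (8, 8).
Now find the simultaneous Nash equilibrium.
Player I's best replies: W→M; X→B; Y→B; Z→T.
Player II's best replies: T→Z; M→Z; B→Z.
The unique mutual best reply is (T, Z), giving (8, 8).
Player I earns 8 sequentially versus 8 at the Nash outcome: unchanged.

unchanged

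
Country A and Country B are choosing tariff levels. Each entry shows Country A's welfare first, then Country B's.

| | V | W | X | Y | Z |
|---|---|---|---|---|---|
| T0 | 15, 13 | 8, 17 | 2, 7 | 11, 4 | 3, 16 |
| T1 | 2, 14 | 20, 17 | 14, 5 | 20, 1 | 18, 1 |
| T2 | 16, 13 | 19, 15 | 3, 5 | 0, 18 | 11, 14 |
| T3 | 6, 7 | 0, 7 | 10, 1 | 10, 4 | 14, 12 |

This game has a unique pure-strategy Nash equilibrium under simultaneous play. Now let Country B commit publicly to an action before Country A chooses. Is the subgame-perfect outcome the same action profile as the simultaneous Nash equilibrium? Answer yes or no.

yes

Solve by backward induction (Country B leads).
- V: BR = T2, leader payoff 13.
- W: BR = T1, leader payoff 17.
- X: BR = T1, leader payoff 5.
- Y: BR = T1, leader payoff 1.
- Z: BR = T1, leader payoff 1.
Maximizing over 13, 17, 5, 1, 1, Country B chooses W. Subgame-perfect outcome: (T1, W) with payoffs (20, 17).
Under simultaneous play:
Country A's best replies: V→T2; W→T1; X→T1; Y→T1; Z→T1.
Country B's best replies: T0→W; T1→W; T2→Y; T3→Z.
The unique mutual best reply is (T1, W), giving (20, 17).
Sequential outcome (T1, W) coincides with the Nash profile (T1, W).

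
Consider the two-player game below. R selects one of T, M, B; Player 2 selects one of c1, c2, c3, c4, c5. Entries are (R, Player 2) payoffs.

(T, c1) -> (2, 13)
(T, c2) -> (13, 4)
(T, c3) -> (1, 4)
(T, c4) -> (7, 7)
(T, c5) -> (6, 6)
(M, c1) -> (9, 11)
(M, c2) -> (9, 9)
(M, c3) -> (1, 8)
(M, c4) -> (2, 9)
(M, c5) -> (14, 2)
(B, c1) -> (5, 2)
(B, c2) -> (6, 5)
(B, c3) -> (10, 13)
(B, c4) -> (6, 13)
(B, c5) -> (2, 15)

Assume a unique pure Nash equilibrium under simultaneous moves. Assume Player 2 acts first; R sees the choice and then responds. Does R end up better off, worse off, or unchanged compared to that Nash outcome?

R best-responds to each possible Player 2 move:
- c1: R compares 2, 9, 5 and picks M; Player 2 would get 11.
- c2: R compares 13, 9, 6 and picks T; Player 2 would get 4.
- c3: R compares 1, 1, 10 and picks B; Player 2 would get 13.
- c4: R compares 7, 2, 6 and picks T; Player 2 would get 7.
- c5: R compares 6, 14, 2 and picks M; Player 2 would get 2.
Maximizing over 11, 4, 13, 7, 2, Player 2 chooses c3. Subgame-perfect outcome: (B, c3) with payoffs (10, 13).
For the simultaneous game, intersect best replies.
R's best replies: c1→M; c2→T; c3→B; c4→T; c5→M.
Player 2's best replies: T→c1; M→c1; B→c5.
The unique mutual best reply is (M, c1), giving (9, 11).
R earns 10 sequentially versus 9 at the Nash outcome: better off.

better off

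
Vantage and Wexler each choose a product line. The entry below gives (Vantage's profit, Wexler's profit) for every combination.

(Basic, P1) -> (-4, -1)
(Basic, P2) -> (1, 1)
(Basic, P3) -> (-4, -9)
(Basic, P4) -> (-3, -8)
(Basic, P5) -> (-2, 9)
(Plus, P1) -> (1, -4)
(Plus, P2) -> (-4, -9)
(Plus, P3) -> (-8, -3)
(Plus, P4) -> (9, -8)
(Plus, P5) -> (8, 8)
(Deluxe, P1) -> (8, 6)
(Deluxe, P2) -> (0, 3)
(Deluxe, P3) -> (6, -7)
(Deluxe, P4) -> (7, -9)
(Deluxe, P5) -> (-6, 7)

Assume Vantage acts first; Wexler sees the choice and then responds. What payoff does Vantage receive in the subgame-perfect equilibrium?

8

Solve by backward induction (Vantage leads).
- Basic: BR = P5, leader payoff -2.
- Plus: BR = P5, leader payoff 8.
- Deluxe: BR = P5, leader payoff -6.
Maximizing over -2, 8, -6, Vantage chooses Plus. Subgame-perfect outcome: (Plus, P5) with payoffs (8, 8).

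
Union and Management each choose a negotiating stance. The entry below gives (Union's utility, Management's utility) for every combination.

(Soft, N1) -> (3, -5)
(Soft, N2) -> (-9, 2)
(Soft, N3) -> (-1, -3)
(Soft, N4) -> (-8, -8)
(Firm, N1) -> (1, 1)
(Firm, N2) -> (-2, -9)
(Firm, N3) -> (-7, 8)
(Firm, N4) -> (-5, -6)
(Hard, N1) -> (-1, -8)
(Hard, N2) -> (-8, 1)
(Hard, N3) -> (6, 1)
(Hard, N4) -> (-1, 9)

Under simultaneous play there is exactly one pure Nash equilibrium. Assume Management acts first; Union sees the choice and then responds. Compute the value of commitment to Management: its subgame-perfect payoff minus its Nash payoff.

Backward induction with Management moving first.
- N1: BR = Soft, leader payoff -5.
- N2: BR = Firm, leader payoff -9.
- N3: BR = Hard, leader payoff 1.
- N4: BR = Hard, leader payoff 9.
Among -5, -9, 1, 9, the best is 9 at N4. Subgame-perfect outcome: (Hard, N4) with payoffs (-1, 9).
Now find the simultaneous Nash equilibrium.
Union's best replies: N1→Soft; N2→Firm; N3→Hard; N4→Hard.
Management's best replies: Soft→N2; Firm→N3; Hard→N4.
The unique mutual best reply is (Hard, N4), giving (-1, 9).
Management's commitment gain: 9 − 9 = 0.

0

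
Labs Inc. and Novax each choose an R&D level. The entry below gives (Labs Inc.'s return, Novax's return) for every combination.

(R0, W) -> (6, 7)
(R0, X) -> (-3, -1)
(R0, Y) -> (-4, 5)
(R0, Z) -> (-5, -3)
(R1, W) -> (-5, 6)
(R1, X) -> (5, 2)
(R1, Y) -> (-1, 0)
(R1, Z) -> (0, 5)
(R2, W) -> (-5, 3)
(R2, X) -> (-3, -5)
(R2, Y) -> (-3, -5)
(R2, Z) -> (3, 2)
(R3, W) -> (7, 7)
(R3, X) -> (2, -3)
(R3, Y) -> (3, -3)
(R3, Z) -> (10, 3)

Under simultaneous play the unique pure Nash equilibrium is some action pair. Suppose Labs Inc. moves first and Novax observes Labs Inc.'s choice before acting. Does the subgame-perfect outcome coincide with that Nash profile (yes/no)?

yes

Novax best-responds to each possible Labs Inc. move:
- R0 → Novax plays W (best of 7, -1, 5, -3); Labs Inc. gets 6.
- R1 → Novax plays W (best of 6, 2, 0, 5); Labs Inc. gets -5.
- R2 → Novax plays W (best of 3, -5, -5, 2); Labs Inc. gets -5.
- R3 → Novax plays W (best of 7, -3, -3, 3); Labs Inc. gets 7.
Labs Inc.'s induced payoffs are 6, -5, -5, 7, so Labs Inc. commits to R3. Subgame-perfect outcome: (R3, W) with payoffs (7, 7).
Now find the simultaneous Nash equilibrium.
Labs Inc.'s best replies: W→R3; X→R1; Y→R3; Z→R3.
Novax's best replies: R0→W; R1→W; R2→W; R3→W.
The unique mutual best reply is (R3, W), giving (7, 7).
Sequential outcome (R3, W) coincides with the Nash profile (R3, W).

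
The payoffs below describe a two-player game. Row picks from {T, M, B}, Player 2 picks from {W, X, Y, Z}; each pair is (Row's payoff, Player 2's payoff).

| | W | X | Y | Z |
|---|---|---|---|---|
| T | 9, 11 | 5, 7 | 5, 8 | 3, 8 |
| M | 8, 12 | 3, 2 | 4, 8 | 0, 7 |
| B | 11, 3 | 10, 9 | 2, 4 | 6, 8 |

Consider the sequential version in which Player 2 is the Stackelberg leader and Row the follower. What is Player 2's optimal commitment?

X

Work backward from Row's decision.
- W: BR = B, leader payoff 3.
- X: BR = B, leader payoff 9.
- Y: BR = T, leader payoff 8.
- Z: BR = B, leader payoff 8.
Maximizing over 3, 9, 8, 8, Player 2 chooses X. Subgame-perfect outcome: (B, X) with payoffs (10, 9).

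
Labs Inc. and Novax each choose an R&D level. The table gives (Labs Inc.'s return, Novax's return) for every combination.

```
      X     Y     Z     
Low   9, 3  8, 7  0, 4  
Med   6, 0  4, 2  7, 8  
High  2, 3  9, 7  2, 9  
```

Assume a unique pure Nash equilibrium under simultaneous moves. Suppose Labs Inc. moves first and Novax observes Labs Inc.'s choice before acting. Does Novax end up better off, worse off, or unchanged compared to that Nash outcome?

Work backward from Novax's decision.
- Low: Novax compares 3, 7, 4 and picks Y; Labs Inc. would get 8.
- Med: Novax compares 0, 2, 8 and picks Z; Labs Inc. would get 7.
- High: Novax compares 3, 7, 9 and picks Z; Labs Inc. would get 2.
Among 8, 7, 2, the best is 8 at Low. Subgame-perfect outcome: (Low, Y) with payoffs (8, 7).
Under simultaneous play:
Labs Inc.'s best replies: X→Low; Y→High; Z→Med.
Novax's best replies: Low→Y; Med→Z; High→Z.
The unique mutual best reply is (Med, Z), giving (7, 8).
Novax earns 7 sequentially versus 8 at the Nash outcome: worse off.

worse off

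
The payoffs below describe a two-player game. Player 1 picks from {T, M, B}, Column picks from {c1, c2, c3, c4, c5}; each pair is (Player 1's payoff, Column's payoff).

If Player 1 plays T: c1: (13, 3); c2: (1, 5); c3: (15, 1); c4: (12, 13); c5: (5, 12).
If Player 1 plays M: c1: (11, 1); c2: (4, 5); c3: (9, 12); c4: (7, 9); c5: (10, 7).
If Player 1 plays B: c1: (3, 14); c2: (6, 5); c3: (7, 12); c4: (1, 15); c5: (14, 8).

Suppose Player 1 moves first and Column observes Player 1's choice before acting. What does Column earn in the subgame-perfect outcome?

Work backward from Column's decision.
- T: Column compares 3, 5, 1, 13, 12 and picks c4; Player 1 would get 12.
- M: Column compares 1, 5, 12, 9, 7 and picks c3; Player 1 would get 9.
- B: Column compares 14, 5, 12, 15, 8 and picks c4; Player 1 would get 1.
Player 1's induced payoffs are 12, 9, 1, so Player 1 commits to T. Subgame-perfect outcome: (T, c4) with payoffs (12, 13).

13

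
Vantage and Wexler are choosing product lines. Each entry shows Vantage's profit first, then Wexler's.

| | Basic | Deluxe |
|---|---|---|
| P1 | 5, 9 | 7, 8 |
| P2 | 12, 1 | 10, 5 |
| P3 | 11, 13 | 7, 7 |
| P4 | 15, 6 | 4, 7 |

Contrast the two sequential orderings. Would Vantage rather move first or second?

second

If Vantage leads: Wexler's best replies are P1→Basic, P2→Deluxe, P3→Basic, P4→Deluxe; Vantage's induced payoffs 5, 10, 11, 4; outcome (P3, Basic), payoffs (11, 13).
If Wexler leads: Vantage's best replies are Basic→P4, Deluxe→P2; Wexler's induced payoffs 6, 5; outcome (P4, Basic), payoffs (15, 6).
Vantage gets 11 moving first and 15 moving second, so Vantage prefers to move second.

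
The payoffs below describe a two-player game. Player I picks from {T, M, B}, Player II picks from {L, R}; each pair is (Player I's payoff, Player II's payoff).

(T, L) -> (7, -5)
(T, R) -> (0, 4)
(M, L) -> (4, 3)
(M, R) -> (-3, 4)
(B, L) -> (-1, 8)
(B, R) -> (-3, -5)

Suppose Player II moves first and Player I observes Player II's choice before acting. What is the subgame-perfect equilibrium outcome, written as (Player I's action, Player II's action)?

(T, R)

Work backward from Player I's decision.
- L: Player I compares 7, 4, -1 and picks T; Player II would get -5.
- R: Player I compares 0, -3, -3 and picks T; Player II would get 4.
Player II's induced payoffs are -5, 4, so Player II commits to R. Subgame-perfect outcome: (T, R) with payoffs (0, 4).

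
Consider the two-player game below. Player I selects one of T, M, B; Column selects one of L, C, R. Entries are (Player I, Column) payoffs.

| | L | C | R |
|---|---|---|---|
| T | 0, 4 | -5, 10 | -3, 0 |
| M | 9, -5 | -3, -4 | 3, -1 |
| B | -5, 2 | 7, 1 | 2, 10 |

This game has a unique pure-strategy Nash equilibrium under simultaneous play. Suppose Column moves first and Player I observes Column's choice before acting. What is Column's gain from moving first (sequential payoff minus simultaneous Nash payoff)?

Player I best-responds to each possible Column move:
- L: BR = M, leader payoff -5.
- C: BR = B, leader payoff 1.
- R: BR = M, leader payoff -1.
Column's induced payoffs are -5, 1, -1, so Column commits to C. Subgame-perfect outcome: (B, C) with payoffs (7, 1).
For the simultaneous game, intersect best replies.
Player I's best replies: L→M; C→B; R→M.
Column's best replies: T→C; M→R; B→R.
The unique mutual best reply is (M, R), giving (3, -1).
Column's commitment gain: 1 − -1 = 2.

2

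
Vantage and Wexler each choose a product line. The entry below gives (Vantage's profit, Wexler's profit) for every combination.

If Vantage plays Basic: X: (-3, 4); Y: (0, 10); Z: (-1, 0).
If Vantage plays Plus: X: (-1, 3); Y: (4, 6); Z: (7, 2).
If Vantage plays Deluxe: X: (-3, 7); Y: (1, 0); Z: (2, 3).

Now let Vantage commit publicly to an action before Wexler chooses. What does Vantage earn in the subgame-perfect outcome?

Solve by backward induction (Vantage leads).
- Basic: BR = Y, leader payoff 0.
- Plus: BR = Y, leader payoff 4.
- Deluxe: BR = X, leader payoff -3.
Among 0, 4, -3, the best is 4 at Plus. Subgame-perfect outcome: (Plus, Y) with payoffs (4, 6).

4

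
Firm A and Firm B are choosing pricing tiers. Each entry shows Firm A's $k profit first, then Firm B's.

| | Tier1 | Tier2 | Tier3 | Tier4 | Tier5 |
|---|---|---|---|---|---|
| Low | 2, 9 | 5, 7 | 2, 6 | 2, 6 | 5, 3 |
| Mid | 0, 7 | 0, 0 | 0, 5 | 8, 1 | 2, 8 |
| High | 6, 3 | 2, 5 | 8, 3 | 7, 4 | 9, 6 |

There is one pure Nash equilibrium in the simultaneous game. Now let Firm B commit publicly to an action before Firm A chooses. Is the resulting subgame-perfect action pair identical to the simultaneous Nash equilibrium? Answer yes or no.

Solve by backward induction (Firm B leads).
- Tier1 → Firm A plays High (best of 2, 0, 6); Firm B gets 3.
- Tier2 → Firm A plays Low (best of 5, 0, 2); Firm B gets 7.
- Tier3 → Firm A plays High (best of 2, 0, 8); Firm B gets 3.
- Tier4 → Firm A plays Mid (best of 2, 8, 7); Firm B gets 1.
- Tier5 → Firm A plays High (best of 5, 2, 9); Firm B gets 6.
Among 3, 7, 3, 1, 6, the best is 7 at Tier2. Subgame-perfect outcome: (Low, Tier2) with payoffs (5, 7).
Under simultaneous play:
Firm A's best replies: Tier1→High; Tier2→Low; Tier3→High; Tier4→Mid; Tier5→High.
Firm B's best replies: Low→Tier1; Mid→Tier5; High→Tier5.
Only (High, Tier5) has each player best-responding; Nash payoffs (9, 6).
Sequential outcome (Low, Tier2) differs from the Nash profile (High, Tier5).

no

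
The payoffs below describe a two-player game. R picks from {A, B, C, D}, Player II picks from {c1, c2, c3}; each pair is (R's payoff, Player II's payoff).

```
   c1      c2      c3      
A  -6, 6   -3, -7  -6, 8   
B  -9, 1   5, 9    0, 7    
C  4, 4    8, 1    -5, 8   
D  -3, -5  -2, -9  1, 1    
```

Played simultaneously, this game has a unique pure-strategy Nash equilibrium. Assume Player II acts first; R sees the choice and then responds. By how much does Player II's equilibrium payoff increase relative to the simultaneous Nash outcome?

Solve by backward induction (Player II leads).
- c1: R compares -6, -9, 4, -3 and picks C; Player II would get 4.
- c2: R compares -3, 5, 8, -2 and picks C; Player II would get 1.
- c3: R compares -6, 0, -5, 1 and picks D; Player II would get 1.
Among 4, 1, 1, the best is 4 at c1. Subgame-perfect outcome: (C, c1) with payoffs (4, 4).
Now find the simultaneous Nash equilibrium.
R's best replies: c1→C; c2→C; c3→D.
Player II's best replies: A→c3; B→c2; C→c3; D→c3.
The unique mutual best reply is (D, c3), giving (1, 1).
Player II's commitment gain: 4 − 1 = 3.

3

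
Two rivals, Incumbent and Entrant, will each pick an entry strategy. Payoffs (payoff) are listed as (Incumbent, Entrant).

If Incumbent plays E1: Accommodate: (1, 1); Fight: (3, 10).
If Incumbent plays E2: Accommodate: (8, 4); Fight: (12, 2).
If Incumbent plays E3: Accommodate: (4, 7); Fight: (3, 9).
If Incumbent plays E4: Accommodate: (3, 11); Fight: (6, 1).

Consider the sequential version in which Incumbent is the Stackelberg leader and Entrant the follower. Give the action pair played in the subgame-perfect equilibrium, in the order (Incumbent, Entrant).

(E2, Accommodate)

Backward induction with Incumbent moving first.
- E1: Entrant compares 1, 10 and picks Fight; Incumbent would get 3.
- E2: Entrant compares 4, 2 and picks Accommodate; Incumbent would get 8.
- E3: Entrant compares 7, 9 and picks Fight; Incumbent would get 3.
- E4: Entrant compares 11, 1 and picks Accommodate; Incumbent would get 3.
Maximizing over 3, 8, 3, 3, Incumbent chooses E2. Subgame-perfect outcome: (E2, Accommodate) with payoffs (8, 4).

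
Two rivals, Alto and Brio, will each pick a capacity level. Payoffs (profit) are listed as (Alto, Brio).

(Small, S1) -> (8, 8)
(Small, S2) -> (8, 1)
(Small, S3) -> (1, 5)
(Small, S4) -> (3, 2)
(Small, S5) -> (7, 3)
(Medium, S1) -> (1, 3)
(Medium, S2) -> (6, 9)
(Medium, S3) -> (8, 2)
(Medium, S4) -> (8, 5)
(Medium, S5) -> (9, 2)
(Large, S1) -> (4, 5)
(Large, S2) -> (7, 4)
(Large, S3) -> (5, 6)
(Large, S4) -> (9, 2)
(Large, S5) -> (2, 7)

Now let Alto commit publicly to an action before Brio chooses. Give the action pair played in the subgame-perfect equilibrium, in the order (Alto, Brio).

Solve by backward induction (Alto leads).
- Small: BR = S1, leader payoff 8.
- Medium: BR = S2, leader payoff 6.
- Large: BR = S5, leader payoff 2.
Among 8, 6, 2, the best is 8 at Small. Subgame-perfect outcome: (Small, S1) with payoffs (8, 8).

(Small, S1)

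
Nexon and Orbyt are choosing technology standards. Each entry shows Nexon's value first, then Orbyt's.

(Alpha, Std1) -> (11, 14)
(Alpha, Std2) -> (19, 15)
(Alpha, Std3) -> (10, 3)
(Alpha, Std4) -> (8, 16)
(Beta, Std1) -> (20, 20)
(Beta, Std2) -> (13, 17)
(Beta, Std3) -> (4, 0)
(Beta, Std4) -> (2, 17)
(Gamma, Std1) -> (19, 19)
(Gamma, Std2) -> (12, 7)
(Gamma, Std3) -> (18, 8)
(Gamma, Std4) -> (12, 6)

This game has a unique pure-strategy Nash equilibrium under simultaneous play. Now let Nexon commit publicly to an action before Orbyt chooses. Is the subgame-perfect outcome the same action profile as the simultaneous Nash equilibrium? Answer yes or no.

Work backward from Orbyt's decision.
- Alpha: Orbyt compares 14, 15, 3, 16 and picks Std4; Nexon would get 8.
- Beta: Orbyt compares 20, 17, 0, 17 and picks Std1; Nexon would get 20.
- Gamma: Orbyt compares 19, 7, 8, 6 and picks Std1; Nexon would get 19.
Nexon's induced payoffs are 8, 20, 19, so Nexon commits to Beta. Subgame-perfect outcome: (Beta, Std1) with payoffs (20, 20).
For the simultaneous game, intersect best replies.
Nexon's best replies: Std1→Beta; Std2→Alpha; Std3→Gamma; Std4→Gamma.
Orbyt's best replies: Alpha→Std4; Beta→Std1; Gamma→Std1.
Only (Beta, Std1) has each player best-responding; Nash payoffs (20, 20).
Sequential outcome (Beta, Std1) coincides with the Nash profile (Beta, Std1).

yes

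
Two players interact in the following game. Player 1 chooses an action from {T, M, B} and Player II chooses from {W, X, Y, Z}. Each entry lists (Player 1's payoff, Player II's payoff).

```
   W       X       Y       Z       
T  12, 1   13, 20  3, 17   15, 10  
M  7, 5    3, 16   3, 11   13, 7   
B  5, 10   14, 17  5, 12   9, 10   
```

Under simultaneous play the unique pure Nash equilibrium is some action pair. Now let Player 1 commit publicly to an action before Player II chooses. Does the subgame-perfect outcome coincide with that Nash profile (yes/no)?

Work backward from Player II's decision.
- T: Player II compares 1, 20, 17, 10 and picks X; Player 1 would get 13.
- M: Player II compares 5, 16, 11, 7 and picks X; Player 1 would get 3.
- B: Player II compares 10, 17, 12, 10 and picks X; Player 1 would get 14.
Maximizing over 13, 3, 14, Player 1 chooses B. Subgame-perfect outcome: (B, X) with payoffs (14, 17).
For the simultaneous game, intersect best replies.
Player 1's best replies: W→T; X→B; Y→B; Z→T.
Player II's best replies: T→X; M→X; B→X.
The unique mutual best reply is (B, X), giving (14, 17).
Sequential outcome (B, X) coincides with the Nash profile (B, X).

yes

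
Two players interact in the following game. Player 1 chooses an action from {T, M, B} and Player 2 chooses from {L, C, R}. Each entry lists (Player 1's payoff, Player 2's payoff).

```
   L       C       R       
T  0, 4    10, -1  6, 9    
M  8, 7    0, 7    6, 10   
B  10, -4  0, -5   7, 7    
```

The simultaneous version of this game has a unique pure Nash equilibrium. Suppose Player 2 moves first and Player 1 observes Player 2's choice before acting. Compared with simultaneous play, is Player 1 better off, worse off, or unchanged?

Player 1 best-responds to each possible Player 2 move:
- L: BR = B, leader payoff -4.
- C: BR = T, leader payoff -1.
- R: BR = B, leader payoff 7.
Maximizing over -4, -1, 7, Player 2 chooses R. Subgame-perfect outcome: (B, R) with payoffs (7, 7).
Under simultaneous play:
Player 1's best replies: L→B; C→T; R→B.
Player 2's best replies: T→R; M→R; B→R.
Only (B, R) has each player best-responding; Nash payoffs (7, 7).
Player 1 earns 7 sequentially versus 7 at the Nash outcome: unchanged.

unchanged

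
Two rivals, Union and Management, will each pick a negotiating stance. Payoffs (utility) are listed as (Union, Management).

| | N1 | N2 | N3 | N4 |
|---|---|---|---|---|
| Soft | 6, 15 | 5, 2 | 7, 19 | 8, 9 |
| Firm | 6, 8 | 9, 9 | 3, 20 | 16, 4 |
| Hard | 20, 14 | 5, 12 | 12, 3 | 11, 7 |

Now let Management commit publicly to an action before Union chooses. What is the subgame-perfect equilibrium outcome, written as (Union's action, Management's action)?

Union best-responds to each possible Management move:
- N1: Union compares 6, 6, 20 and picks Hard; Management would get 14.
- N2: Union compares 5, 9, 5 and picks Firm; Management would get 9.
- N3: Union compares 7, 3, 12 and picks Hard; Management would get 3.
- N4: Union compares 8, 16, 11 and picks Firm; Management would get 4.
Management's induced payoffs are 14, 9, 3, 4, so Management commits to N1. Subgame-perfect outcome: (Hard, N1) with payoffs (20, 14).

(Hard, N1)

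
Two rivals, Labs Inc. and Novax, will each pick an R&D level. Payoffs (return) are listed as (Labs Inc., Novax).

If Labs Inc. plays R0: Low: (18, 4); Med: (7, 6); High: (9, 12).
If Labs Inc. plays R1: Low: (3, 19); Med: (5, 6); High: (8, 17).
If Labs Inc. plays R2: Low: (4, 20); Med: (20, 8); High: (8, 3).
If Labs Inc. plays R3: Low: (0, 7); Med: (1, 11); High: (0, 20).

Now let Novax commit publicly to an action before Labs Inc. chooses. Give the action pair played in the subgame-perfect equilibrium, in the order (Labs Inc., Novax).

(R0, High)

Labs Inc. best-responds to each possible Novax move:
- Low: Labs Inc. compares 18, 3, 4, 0 and picks R0; Novax would get 4.
- Med: Labs Inc. compares 7, 5, 20, 1 and picks R2; Novax would get 8.
- High: Labs Inc. compares 9, 8, 8, 0 and picks R0; Novax would get 12.
Among 4, 8, 12, the best is 12 at High. Subgame-perfect outcome: (R0, High) with payoffs (9, 12).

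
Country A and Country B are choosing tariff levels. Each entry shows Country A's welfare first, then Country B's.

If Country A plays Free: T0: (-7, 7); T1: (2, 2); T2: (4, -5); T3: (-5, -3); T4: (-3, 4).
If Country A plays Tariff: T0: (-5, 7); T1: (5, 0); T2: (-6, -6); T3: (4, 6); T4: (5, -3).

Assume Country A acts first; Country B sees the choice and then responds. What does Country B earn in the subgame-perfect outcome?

Solve by backward induction (Country A leads).
- Free: BR = T0, leader payoff -7.
- Tariff: BR = T0, leader payoff -5.
Among -7, -5, the best is -5 at Tariff. Subgame-perfect outcome: (Tariff, T0) with payoffs (-5, 7).

7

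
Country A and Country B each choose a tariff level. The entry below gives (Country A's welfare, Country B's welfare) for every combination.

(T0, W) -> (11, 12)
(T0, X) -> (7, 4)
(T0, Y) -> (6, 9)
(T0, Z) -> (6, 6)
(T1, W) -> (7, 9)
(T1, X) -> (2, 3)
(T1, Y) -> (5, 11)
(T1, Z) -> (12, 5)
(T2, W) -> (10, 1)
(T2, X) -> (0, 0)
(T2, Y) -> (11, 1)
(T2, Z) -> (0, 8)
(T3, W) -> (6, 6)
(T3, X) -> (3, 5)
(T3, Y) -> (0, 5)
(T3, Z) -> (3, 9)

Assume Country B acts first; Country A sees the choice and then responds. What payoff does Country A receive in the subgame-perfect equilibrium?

Backward induction with Country B moving first.
- W: Country A compares 11, 7, 10, 6 and picks T0; Country B would get 12.
- X: Country A compares 7, 2, 0, 3 and picks T0; Country B would get 4.
- Y: Country A compares 6, 5, 11, 0 and picks T2; Country B would get 1.
- Z: Country A compares 6, 12, 0, 3 and picks T1; Country B would get 5.
Maximizing over 12, 4, 1, 5, Country B chooses W. Subgame-perfect outcome: (T0, W) with payoffs (11, 12).

11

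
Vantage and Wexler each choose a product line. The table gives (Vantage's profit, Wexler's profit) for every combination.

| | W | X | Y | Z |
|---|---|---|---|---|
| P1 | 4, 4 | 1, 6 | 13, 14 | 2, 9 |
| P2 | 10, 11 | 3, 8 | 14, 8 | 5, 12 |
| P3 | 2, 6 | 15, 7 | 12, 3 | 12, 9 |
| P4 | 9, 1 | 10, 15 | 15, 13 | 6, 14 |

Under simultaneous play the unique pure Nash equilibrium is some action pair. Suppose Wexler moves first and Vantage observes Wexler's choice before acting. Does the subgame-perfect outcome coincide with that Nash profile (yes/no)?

Solve by backward induction (Wexler leads).
- W: BR = P2, leader payoff 11.
- X: BR = P3, leader payoff 7.
- Y: BR = P4, leader payoff 13.
- Z: BR = P3, leader payoff 9.
Wexler's induced payoffs are 11, 7, 13, 9, so Wexler commits to Y. Subgame-perfect outcome: (P4, Y) with payoffs (15, 13).
For the simultaneous game, intersect best replies.
Vantage's best replies: W→P2; X→P3; Y→P4; Z→P3.
Wexler's best replies: P1→Y; P2→Z; P3→Z; P4→X.
Only (P3, Z) has each player best-responding; Nash payoffs (12, 9).
Sequential outcome (P4, Y) differs from the Nash profile (P3, Z).

no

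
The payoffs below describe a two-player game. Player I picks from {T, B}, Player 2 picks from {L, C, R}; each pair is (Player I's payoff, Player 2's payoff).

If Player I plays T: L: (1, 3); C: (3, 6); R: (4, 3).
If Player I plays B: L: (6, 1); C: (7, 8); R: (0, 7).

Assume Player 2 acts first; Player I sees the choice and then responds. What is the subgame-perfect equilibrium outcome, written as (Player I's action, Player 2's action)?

(B, C)

Work backward from Player I's decision.
- L: BR = B, leader payoff 1.
- C: BR = B, leader payoff 8.
- R: BR = T, leader payoff 3.
Maximizing over 1, 8, 3, Player 2 chooses C. Subgame-perfect outcome: (B, C) with payoffs (7, 8).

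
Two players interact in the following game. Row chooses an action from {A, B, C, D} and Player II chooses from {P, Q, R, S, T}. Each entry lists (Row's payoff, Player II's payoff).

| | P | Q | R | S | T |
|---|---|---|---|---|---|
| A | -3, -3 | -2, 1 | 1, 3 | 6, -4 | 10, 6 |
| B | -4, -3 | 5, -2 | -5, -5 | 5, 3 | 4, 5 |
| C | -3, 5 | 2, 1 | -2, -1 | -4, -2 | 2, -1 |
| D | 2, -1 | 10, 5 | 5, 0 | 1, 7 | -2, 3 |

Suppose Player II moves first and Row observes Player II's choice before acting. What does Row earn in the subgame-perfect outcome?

Solve by backward induction (Player II leads).
- P: BR = D, leader payoff -1.
- Q: BR = D, leader payoff 5.
- R: BR = D, leader payoff 0.
- S: BR = A, leader payoff -4.
- T: BR = A, leader payoff 6.
Player II's induced payoffs are -1, 5, 0, -4, 6, so Player II commits to T. Subgame-perfect outcome: (A, T) with payoffs (10, 6).

10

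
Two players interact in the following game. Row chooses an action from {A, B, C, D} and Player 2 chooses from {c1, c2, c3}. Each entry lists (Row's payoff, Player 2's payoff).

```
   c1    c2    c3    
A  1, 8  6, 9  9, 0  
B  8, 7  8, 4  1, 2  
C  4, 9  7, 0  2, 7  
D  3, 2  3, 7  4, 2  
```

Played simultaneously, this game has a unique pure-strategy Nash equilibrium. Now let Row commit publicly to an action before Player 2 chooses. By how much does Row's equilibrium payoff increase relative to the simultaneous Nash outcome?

Player 2 best-responds to each possible Row move:
- A: BR = c2, leader payoff 6.
- B: BR = c1, leader payoff 8.
- C: BR = c1, leader payoff 4.
- D: BR = c2, leader payoff 3.
Maximizing over 6, 8, 4, 3, Row chooses B. Subgame-perfect outcome: (B, c1) with payoffs (8, 7).
For the simultaneous game, intersect best replies.
Row's best replies: c1→B; c2→B; c3→A.
Player 2's best replies: A→c2; B→c1; C→c1; D→c2.
Only (B, c1) has each player best-responding; Nash payoffs (8, 7).
Row's commitment gain: 8 − 8 = 0.

0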